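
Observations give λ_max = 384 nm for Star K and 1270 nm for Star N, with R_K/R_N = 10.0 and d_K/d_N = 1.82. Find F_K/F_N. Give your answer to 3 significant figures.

3.61×10^3

Wien's law: T_K/T_N = λ_N/λ_K = 1270/384 = 3.307.
L_K/L_N = (R_K/R_N)²(T_K/T_N)⁴ = (10.0)²(3.307)⁴ = 1.196×10^4.
F_K/F_N = (L_K/L_N)/(d_K/d_N)² = 1.196×10^4/(1.82)² = 3612.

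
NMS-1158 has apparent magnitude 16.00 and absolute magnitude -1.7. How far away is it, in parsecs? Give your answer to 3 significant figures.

3.47×10^4 pc

m − M = 5 log₁₀(d/10 pc)
16.00 − (-1.7) = 17.70 = 5 log₁₀(d/10)
d = 10 × 10^(17.70/5) = 10 × 10^3.540 = 3.467×10^4 pc.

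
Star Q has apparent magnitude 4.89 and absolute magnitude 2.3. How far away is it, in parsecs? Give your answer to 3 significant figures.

33.0 pc

m − M = 5 log₁₀(d/10 pc)
4.89 − (2.3) = 2.59 = 5 log₁₀(d/10)
d = 10 × 10^(2.59/5) = 10 × 10^0.518 = 32.96 pc.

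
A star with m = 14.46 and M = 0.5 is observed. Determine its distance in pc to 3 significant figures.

m − M = 5 log₁₀(d/10 pc)
14.46 − (0.5) = 13.96 = 5 log₁₀(d/10)
d = 10 × 10^(13.96/5) = 10 × 10^2.792 = 6194 pc.

6.19×10^3 pc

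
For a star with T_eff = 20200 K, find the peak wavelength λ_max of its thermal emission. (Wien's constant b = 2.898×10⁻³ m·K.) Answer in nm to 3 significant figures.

143 nm

λ_max = b/T = 2.898×10⁻³ / 20200 = 1.43×10^-7 m = 143.5 nm.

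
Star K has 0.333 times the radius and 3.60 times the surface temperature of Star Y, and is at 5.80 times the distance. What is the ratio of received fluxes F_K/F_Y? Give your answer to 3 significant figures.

L_K/L_Y = (R_K/R_Y)²(T_K/T_Y)⁴ = (0.333)² × (3.60)⁴ = 18.63.
F_K/F_Y = (L_K/L_Y)/(d_K/d_Y)² = 18.63 / (5.80)² = 0.5537.

0.554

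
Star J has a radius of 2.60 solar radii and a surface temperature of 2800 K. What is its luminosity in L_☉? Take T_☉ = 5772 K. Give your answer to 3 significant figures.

L/L_☉ = (R/R_☉)² (T/T_☉)⁴ = (2.60)² × (2800/5772)⁴
       = 6.760 × (0.4851)⁴ = 6.760 × 0.05538 = 0.3743.

0.374 L_☉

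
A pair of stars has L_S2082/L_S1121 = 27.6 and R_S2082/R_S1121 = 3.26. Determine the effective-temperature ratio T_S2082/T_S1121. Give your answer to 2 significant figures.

1.3

L ∝ R²T⁴ gives T ∝ (L/R²)^(1/4), so
T_S2082/T_S1121 = (27.6 / 3.26²)^(1/4) = (2.597)^(1/4) = 1.269.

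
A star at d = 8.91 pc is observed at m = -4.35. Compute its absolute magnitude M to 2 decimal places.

-4.10

M = m − 5 log₁₀(d/10 pc) = -4.35 − 5 log₁₀(8.91/10)
  = -4.35 − 5 × -0.050 = -4.35 − -0.25 = -4.10.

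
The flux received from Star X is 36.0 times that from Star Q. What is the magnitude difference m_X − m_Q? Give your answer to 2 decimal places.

-3.89

m_X − m_Q = −2.5 log₁₀(F_X/F_Q) = −2.5 log₁₀(36.0) = −2.5 × (1.556) = -3.891.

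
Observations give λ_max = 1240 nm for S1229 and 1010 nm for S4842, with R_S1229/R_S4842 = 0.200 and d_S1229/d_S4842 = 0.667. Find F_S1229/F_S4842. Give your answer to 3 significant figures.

0.0396

Wien's law: T_S1229/T_S4842 = λ_S4842/λ_S1229 = 1010/1240 = 0.8145.
L_S1229/L_S4842 = (R_S1229/R_S4842)²(T_S1229/T_S4842)⁴ = (0.200)²(0.8145)⁴ = 0.01761.
F_S1229/F_S4842 = (L_S1229/L_S4842)/(d_S1229/d_S4842)² = 0.01761/(0.667)² = 0.03957.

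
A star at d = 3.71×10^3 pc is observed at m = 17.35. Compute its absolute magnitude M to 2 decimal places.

4.50

M = m − 5 log₁₀(d/10 pc) = 17.35 − 5 log₁₀(3.71×10^3/10)
  = 17.35 − 5 × 2.569 = 17.35 − 12.85 = 4.50.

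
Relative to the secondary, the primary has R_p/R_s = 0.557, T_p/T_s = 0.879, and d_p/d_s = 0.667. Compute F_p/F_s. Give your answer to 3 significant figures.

0.416

L_p/L_s = (R_p/R_s)²(T_p/T_s)⁴ = (0.557)² × (0.879)⁴ = 0.1852.
F_p/F_s = (L_p/L_s)/(d_p/d_s)² = 0.1852 / (0.667)² = 0.4163.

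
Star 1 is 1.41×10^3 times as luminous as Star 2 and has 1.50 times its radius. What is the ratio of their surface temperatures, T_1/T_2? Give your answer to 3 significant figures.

L ∝ R²T⁴ gives T ∝ (L/R²)^(1/4), so
T_1/T_2 = (1.41×10^3 / 1.50²)^(1/4) = (626.7)^(1/4) = 5.003.

5.00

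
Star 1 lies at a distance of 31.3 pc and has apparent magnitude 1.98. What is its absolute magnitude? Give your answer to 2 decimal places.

-0.50

M = m − 5 log₁₀(d/10 pc) = 1.98 − 5 log₁₀(31.3/10)
  = 1.98 − 5 × 0.496 = 1.98 − 2.48 = -0.50.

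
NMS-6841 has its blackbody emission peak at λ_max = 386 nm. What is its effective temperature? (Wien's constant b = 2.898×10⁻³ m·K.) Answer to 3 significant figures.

7.51×10^3 K

T = b/λ_max = 2.898×10⁻³ / (386×10⁻⁹) = 7508 K.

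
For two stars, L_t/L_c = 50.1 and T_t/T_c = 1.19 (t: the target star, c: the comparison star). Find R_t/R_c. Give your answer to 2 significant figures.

L ∝ R²T⁴ gives R ∝ √L / T², so
R_t/R_c = √(50.1) / (1.19)² = 7.078 / 1.416 = 4.998.

5.0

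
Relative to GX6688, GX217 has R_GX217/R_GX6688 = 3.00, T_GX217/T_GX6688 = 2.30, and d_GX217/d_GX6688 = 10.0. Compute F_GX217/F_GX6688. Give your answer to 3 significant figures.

2.52

L_GX217/L_GX6688 = (R_GX217/R_GX6688)²(T_GX217/T_GX6688)⁴ = (3.00)² × (2.30)⁴ = 251.9.
F_GX217/F_GX6688 = (L_GX217/L_GX6688)/(d_GX217/d_GX6688)² = 251.9 / (10.0)² = 2.519.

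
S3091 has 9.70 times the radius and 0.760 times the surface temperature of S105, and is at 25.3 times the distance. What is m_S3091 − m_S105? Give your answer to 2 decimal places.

L_S3091/L_S105 = (9.70)²(0.760)⁴ = 31.39.
F_S3091/F_S105 = (L_S3091/L_S105)/(d_S3091/d_S105)² = 31.39/640.1 = 0.04904.
m_S3091 − m_S105 = −2.5 log₁₀(0.04904) = 3.27.

3.27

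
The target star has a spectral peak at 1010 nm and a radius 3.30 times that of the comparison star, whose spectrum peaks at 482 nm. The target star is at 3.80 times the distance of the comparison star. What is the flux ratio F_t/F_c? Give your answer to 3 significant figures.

Wien's law: T_t/T_c = λ_c/λ_t = 482/1010 = 0.4772.
L_t/L_c = (R_t/R_c)²(T_t/T_c)⁴ = (3.30)²(0.4772)⁴ = 0.5648.
F_t/F_c = (L_t/L_c)/(d_t/d_c)² = 0.5648/(3.80)² = 0.03912.

0.0391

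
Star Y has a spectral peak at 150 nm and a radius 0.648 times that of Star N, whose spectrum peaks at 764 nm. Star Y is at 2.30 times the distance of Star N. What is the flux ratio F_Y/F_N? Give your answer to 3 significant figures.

Wien's law: T_Y/T_N = λ_N/λ_Y = 764/150 = 5.093.
L_Y/L_N = (R_Y/R_N)²(T_Y/T_N)⁴ = (0.648)²(5.093)⁴ = 282.6.
F_Y/F_N = (L_Y/L_N)/(d_Y/d_N)² = 282.6/(2.30)² = 53.42.

53.4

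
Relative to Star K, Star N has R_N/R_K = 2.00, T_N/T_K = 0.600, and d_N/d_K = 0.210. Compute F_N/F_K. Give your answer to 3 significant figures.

L_N/L_K = (R_N/R_K)²(T_N/T_K)⁴ = (2.00)² × (0.600)⁴ = 0.5184.
F_N/F_K = (L_N/L_K)/(d_N/d_K)² = 0.5184 / (0.210)² = 11.76.

11.8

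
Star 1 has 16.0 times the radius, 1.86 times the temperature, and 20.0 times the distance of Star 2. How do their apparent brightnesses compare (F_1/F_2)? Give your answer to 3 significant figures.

7.66

L_1/L_2 = (R_1/R_2)²(T_1/T_2)⁴ = (16.0)² × (1.86)⁴ = 3064.
F_1/F_2 = (L_1/L_2)/(d_1/d_2)² = 3064 / (20.0)² = 7.660.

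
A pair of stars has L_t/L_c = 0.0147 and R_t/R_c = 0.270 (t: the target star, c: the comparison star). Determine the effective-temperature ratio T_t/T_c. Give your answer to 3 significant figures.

0.670

L ∝ R²T⁴ gives T ∝ (L/R²)^(1/4), so
T_t/T_c = (0.0147 / 0.270²)^(1/4) = (0.2016)^(1/4) = 0.6701.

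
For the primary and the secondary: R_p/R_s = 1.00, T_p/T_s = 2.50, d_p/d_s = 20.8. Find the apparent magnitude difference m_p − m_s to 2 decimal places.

2.61

L_p/L_s = (1.00)²(2.50)⁴ = 39.06.
F_p/F_s = (L_p/L_s)/(d_p/d_s)² = 39.06/432.6 = 0.09029.
m_p − m_s = −2.5 log₁₀(0.09029) = 2.61.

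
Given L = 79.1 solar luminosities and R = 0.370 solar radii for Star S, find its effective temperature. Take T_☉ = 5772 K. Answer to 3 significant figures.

T/T_☉ = (L/L_☉)^(1/4) / (R/R_☉)^(1/2)
T = 5772 × (79.1)^(1/4) / √(0.370) = 5772 × 2.982 / 0.6083 = 2.830×10^4 K.

2.83×10^4 K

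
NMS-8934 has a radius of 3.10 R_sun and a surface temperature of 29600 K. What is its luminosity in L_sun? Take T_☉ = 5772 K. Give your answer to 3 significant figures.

L/L_☉ = (R/R_☉)² (T/T_☉)⁴ = (3.10)² × (29600/5772)⁴
       = 9.610 × (5.128)⁴ = 9.610 × 691.6 = 6646.

6.65×10^3 L_sun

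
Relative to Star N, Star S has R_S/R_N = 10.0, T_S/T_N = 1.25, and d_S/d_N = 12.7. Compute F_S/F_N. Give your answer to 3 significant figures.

L_S/L_N = (R_S/R_N)²(T_S/T_N)⁴ = (10.0)² × (1.25)⁴ = 244.1.
F_S/F_N = (L_S/L_N)/(d_S/d_N)² = 244.1 / (12.7)² = 1.514.

1.51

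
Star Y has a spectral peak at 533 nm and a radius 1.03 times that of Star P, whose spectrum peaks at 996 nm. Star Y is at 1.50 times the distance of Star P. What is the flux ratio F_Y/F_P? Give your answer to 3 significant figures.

5.75

Wien's law: T_Y/T_P = λ_P/λ_Y = 996/533 = 1.869.
L_Y/L_P = (R_Y/R_P)²(T_Y/T_P)⁴ = (1.03)²(1.869)⁴ = 12.94.
F_Y/F_P = (L_Y/L_P)/(d_Y/d_P)² = 12.94/(1.50)² = 5.749.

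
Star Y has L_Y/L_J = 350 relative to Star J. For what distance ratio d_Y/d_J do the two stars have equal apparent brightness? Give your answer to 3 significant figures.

18.7

Equal flux requires L_Y/d_Y² = L_J/d_J², so d_Y/d_J = √(L_Y/L_J)
= √(350) = 18.71.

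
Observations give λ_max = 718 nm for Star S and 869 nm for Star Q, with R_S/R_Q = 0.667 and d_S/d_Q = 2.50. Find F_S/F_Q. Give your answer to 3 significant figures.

Wien's law: T_S/T_Q = λ_Q/λ_S = 869/718 = 1.210.
L_S/L_Q = (R_S/R_Q)²(T_S/T_Q)⁴ = (0.667)²(1.210)⁴ = 0.9546.
F_S/F_Q = (L_S/L_Q)/(d_S/d_Q)² = 0.9546/(2.50)² = 0.1527.

0.153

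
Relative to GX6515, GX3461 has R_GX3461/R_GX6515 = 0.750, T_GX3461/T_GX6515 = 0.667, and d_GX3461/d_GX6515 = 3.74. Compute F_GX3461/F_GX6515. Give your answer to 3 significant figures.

0.00796

L_GX3461/L_GX6515 = (R_GX3461/R_GX6515)²(T_GX3461/T_GX6515)⁴ = (0.750)² × (0.667)⁴ = 0.1113.
F_GX3461/F_GX6515 = (L_GX3461/L_GX6515)/(d_GX3461/d_GX6515)² = 0.1113 / (3.74)² = 0.007959.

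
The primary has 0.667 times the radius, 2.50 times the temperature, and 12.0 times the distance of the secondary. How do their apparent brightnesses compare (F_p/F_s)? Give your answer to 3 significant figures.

L_p/L_s = (R_p/R_s)²(T_p/T_s)⁴ = (0.667)² × (2.50)⁴ = 17.38.
F_p/F_s = (L_p/L_s)/(d_p/d_s)² = 17.38 / (12.0)² = 0.1207.

0.121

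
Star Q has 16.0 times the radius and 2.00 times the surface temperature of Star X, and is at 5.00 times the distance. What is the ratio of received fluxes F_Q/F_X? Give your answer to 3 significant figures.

164

L_Q/L_X = (R_Q/R_X)²(T_Q/T_X)⁴ = (16.0)² × (2.00)⁴ = 4096.
F_Q/F_X = (L_Q/L_X)/(d_Q/d_X)² = 4096 / (5.00)² = 163.8.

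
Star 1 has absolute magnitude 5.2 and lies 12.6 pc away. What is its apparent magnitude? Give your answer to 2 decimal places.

5.70

m = M + 5 log₁₀(d/10 pc) = 5.2 + 5 log₁₀(12.6/10)
  = 5.2 + 5 × 0.100 = 5.2 + 0.50 = 5.70.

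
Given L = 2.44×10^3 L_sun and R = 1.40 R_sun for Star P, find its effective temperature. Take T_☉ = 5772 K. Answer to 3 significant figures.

3.43×10^4 K

T/T_☉ = (L/L_☉)^(1/4) / (R/R_☉)^(1/2)
T = 5772 × (2.44×10^3)^(1/4) / √(1.40) = 5772 × 7.028 / 1.183 = 3.429×10^4 K.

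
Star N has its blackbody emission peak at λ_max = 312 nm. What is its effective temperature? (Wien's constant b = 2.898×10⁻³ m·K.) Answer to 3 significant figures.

T = b/λ_max = 2.898×10⁻³ / (312×10⁻⁹) = 9288 K.

9.29×10^3 K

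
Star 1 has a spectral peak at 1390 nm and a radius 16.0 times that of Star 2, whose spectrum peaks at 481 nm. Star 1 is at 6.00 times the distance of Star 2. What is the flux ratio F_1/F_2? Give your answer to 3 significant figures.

Wien's law: T_1/T_2 = λ_2/λ_1 = 481/1390 = 0.3460.
L_1/L_2 = (R_1/R_2)²(T_1/T_2)⁴ = (16.0)²(0.3460)⁴ = 3.671.
F_1/F_2 = (L_1/L_2)/(d_1/d_2)² = 3.671/(6.00)² = 0.1020.

0.102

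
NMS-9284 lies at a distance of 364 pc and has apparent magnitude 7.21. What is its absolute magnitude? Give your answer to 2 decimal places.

M = m − 5 log₁₀(d/10 pc) = 7.21 − 5 log₁₀(364/10)
  = 7.21 − 5 × 1.561 = 7.21 − 7.81 = -0.60.

-0.60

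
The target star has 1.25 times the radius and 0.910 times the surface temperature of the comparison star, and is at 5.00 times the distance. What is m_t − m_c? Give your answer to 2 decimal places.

L_t/L_c = (1.25)²(0.910)⁴ = 1.071.
F_t/F_c = (L_t/L_c)/(d_t/d_c)² = 1.071/25.00 = 0.04286.
m_t − m_c = −2.5 log₁₀(0.04286) = 3.42.

3.42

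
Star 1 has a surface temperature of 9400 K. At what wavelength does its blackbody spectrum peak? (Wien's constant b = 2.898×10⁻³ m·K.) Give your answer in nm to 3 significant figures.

308 nm

λ_max = b/T = 2.898×10⁻³ / 9400 = 3.08×10^-7 m = 308.3 nm.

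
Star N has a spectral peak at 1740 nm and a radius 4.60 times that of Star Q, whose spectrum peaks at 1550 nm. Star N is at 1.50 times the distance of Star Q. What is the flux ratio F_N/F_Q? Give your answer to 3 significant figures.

5.92

Wien's law: T_N/T_Q = λ_Q/λ_N = 1550/1740 = 0.8908.
L_N/L_Q = (R_N/R_Q)²(T_N/T_Q)⁴ = (4.60)²(0.8908)⁴ = 13.32.
F_N/F_Q = (L_N/L_Q)/(d_N/d_Q)² = 13.32/(1.50)² = 5.922.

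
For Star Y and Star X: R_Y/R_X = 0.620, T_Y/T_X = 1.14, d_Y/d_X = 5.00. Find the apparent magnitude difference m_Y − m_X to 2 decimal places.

L_Y/L_X = (0.620)²(1.14)⁴ = 0.6492.
F_Y/F_X = (L_Y/L_X)/(d_Y/d_X)² = 0.6492/25.00 = 0.02597.
m_Y − m_X = −2.5 log₁₀(0.02597) = 3.96.

3.96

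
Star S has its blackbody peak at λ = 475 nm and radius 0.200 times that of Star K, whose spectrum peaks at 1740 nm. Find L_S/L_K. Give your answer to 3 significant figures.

7.20

Wien's law gives T ∝ 1/λ_max, so T_S/T_K = λ_K/λ_S = 1740/475 = 3.663.
Then L ∝ R²T⁴ gives L_S/L_K = (0.200)² × (3.663)⁴ = 0.04000 × 180.1 = 7.202.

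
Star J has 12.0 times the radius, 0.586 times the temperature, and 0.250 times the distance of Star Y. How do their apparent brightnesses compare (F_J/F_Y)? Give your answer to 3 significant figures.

272

L_J/L_Y = (R_J/R_Y)²(T_J/T_Y)⁴ = (12.0)² × (0.586)⁴ = 16.98.
F_J/F_Y = (L_J/L_Y)/(d_J/d_Y)² = 16.98 / (0.250)² = 271.7.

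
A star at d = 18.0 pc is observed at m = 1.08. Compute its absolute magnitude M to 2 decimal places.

-0.20

M = m − 5 log₁₀(d/10 pc) = 1.08 − 5 log₁₀(18.0/10)
  = 1.08 − 5 × 0.255 = 1.08 − 1.28 = -0.20.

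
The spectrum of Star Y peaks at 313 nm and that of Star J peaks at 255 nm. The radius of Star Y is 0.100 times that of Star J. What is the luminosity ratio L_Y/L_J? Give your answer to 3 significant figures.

0.00441

Wien's law gives T ∝ 1/λ_max, so T_Y/T_J = λ_J/λ_Y = 255/313 = 0.8147.
Then L ∝ R²T⁴ gives L_Y/L_J = (0.100)² × (0.8147)⁴ = 0.01000 × 0.4405 = 0.004405.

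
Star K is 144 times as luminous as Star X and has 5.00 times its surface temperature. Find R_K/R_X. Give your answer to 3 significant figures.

L ∝ R²T⁴ gives R ∝ √L / T², so
R_K/R_X = √(144) / (5.00)² = 12.00 / 25.00 = 0.4800.

0.480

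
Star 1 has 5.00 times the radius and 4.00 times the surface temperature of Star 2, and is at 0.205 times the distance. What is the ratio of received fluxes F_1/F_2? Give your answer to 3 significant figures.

1.52×10^5

L_1/L_2 = (R_1/R_2)²(T_1/T_2)⁴ = (5.00)² × (4.00)⁴ = 6400.
F_1/F_2 = (L_1/L_2)/(d_1/d_2)² = 6400 / (0.205)² = 1.523×10^5.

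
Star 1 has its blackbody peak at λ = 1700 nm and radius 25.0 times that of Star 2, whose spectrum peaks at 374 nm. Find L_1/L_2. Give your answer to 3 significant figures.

1.46

Wien's law gives T ∝ 1/λ_max, so T_1/T_2 = λ_2/λ_1 = 374/1700 = 0.2200.
Then L ∝ R²T⁴ gives L_1/L_2 = (25.0)² × (0.2200)⁴ = 625.0 × 0.002343 = 1.464.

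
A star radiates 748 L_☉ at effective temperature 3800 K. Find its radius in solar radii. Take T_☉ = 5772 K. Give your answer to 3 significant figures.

63.1 solar radii

R/R_☉ = √(L/L_☉) / (T/T_☉)² = √(748) / (0.6584)²
       = 27.35 / 0.4334 = 63.10.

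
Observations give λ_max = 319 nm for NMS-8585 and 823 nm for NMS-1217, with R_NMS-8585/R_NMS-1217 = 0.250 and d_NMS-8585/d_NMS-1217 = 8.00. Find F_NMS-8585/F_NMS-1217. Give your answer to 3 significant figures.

Wien's law: T_NMS-8585/T_NMS-1217 = λ_NMS-1217/λ_NMS-8585 = 823/319 = 2.580.
L_NMS-8585/L_NMS-1217 = (R_NMS-8585/R_NMS-1217)²(T_NMS-8585/T_NMS-1217)⁴ = (0.250)²(2.580)⁴ = 2.769.
F_NMS-8585/F_NMS-1217 = (L_NMS-8585/L_NMS-1217)/(d_NMS-8585/d_NMS-1217)² = 2.769/(8.00)² = 0.04326.

0.0433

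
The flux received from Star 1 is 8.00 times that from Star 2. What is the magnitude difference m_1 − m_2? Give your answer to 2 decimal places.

-2.26

m_1 − m_2 = −2.5 log₁₀(F_1/F_2) = −2.5 log₁₀(8.00) = −2.5 × (0.903) = -2.258.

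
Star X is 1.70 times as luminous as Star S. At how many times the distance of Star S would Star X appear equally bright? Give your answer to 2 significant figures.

Equal flux requires L_X/d_X² = L_S/d_S², so d_X/d_S = √(L_X/L_S)
= √(1.70) = 1.304.

1.3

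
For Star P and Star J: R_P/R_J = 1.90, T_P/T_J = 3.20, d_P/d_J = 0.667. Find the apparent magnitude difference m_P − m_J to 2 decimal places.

-7.32

L_P/L_J = (1.90)²(3.20)⁴ = 378.5.
F_P/F_J = (L_P/L_J)/(d_P/d_J)² = 378.5/0.4449 = 850.9.
m_P − m_J = −2.5 log₁₀(850.9) = -7.32.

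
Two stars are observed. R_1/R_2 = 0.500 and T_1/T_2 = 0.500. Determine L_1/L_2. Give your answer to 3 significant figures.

From the Stefan–Boltzmann law, L ∝ R²T⁴, so
L_1/L_2 = (R_1/R_2)² (T_1/T_2)⁴ = (0.500)² × (0.500)⁴ = 0.2500 × 0.06250 = 0.01562.

0.0156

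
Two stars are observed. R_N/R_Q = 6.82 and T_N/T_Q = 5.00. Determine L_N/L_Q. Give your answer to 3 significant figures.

2.91×10^4

From the Stefan–Boltzmann law, L ∝ R²T⁴, so
L_N/L_Q = (R_N/R_Q)² (T_N/T_Q)⁴ = (6.82)² × (5.00)⁴ = 46.51 × 625.0 = 2.907×10^4.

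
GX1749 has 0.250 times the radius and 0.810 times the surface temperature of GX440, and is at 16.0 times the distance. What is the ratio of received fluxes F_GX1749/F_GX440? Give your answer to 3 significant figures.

1.05×10^-4

L_GX1749/L_GX440 = (R_GX1749/R_GX440)²(T_GX1749/T_GX440)⁴ = (0.250)² × (0.810)⁴ = 0.02690.
F_GX1749/F_GX440 = (L_GX1749/L_GX440)/(d_GX1749/d_GX440)² = 0.02690 / (16.0)² = 1.051×10^-4.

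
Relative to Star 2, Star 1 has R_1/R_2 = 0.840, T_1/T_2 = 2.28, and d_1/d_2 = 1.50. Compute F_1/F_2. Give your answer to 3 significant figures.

8.47

L_1/L_2 = (R_1/R_2)²(T_1/T_2)⁴ = (0.840)² × (2.28)⁴ = 19.07.
F_1/F_2 = (L_1/L_2)/(d_1/d_2)² = 19.07 / (1.50)² = 8.475.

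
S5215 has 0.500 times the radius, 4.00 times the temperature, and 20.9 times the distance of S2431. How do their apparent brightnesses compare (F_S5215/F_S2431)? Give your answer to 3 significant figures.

0.147

L_S5215/L_S2431 = (R_S5215/R_S2431)²(T_S5215/T_S2431)⁴ = (0.500)² × (4.00)⁴ = 64.00.
F_S5215/F_S2431 = (L_S5215/L_S2431)/(d_S5215/d_S2431)² = 64.00 / (20.9)² = 0.1465.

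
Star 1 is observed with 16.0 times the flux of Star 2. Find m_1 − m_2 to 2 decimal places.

m_1 − m_2 = −2.5 log₁₀(F_1/F_2) = −2.5 log₁₀(16.0) = −2.5 × (1.204) = -3.010.

-3.01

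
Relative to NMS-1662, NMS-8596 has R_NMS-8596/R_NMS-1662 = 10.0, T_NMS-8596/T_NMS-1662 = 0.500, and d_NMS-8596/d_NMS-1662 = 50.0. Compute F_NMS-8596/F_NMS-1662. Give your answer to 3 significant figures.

0.00250

L_NMS-8596/L_NMS-1662 = (R_NMS-8596/R_NMS-1662)²(T_NMS-8596/T_NMS-1662)⁴ = (10.0)² × (0.500)⁴ = 6.250.
F_NMS-8596/F_NMS-1662 = (L_NMS-8596/L_NMS-1662)/(d_NMS-8596/d_NMS-1662)² = 6.250 / (50.0)² = 0.002500.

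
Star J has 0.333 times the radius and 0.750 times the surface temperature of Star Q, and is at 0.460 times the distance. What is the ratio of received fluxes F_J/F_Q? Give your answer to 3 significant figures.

L_J/L_Q = (R_J/R_Q)²(T_J/T_Q)⁴ = (0.333)² × (0.750)⁴ = 0.03509.
F_J/F_Q = (L_J/L_Q)/(d_J/d_Q)² = 0.03509 / (0.460)² = 0.1658.

0.166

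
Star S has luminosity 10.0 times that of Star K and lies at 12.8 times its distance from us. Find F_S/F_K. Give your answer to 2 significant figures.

F = L/(4πd²), so F_S/F_K = (L_S/L_K) / (d_S/d_K)²
= 10.0 / (12.8)² = 10.0 / 163.8 = 0.06104.

0.061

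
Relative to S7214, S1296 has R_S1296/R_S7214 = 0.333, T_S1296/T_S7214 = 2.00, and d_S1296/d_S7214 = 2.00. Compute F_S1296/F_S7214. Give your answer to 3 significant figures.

0.444

L_S1296/L_S7214 = (R_S1296/R_S7214)²(T_S1296/T_S7214)⁴ = (0.333)² × (2.00)⁴ = 1.774.
F_S1296/F_S7214 = (L_S1296/L_S7214)/(d_S1296/d_S7214)² = 1.774 / (2.00)² = 0.4436.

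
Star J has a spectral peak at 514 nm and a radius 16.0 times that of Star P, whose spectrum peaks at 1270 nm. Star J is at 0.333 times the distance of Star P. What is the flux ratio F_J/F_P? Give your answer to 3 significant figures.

8.60×10^4

Wien's law: T_J/T_P = λ_P/λ_J = 1270/514 = 2.471.
L_J/L_P = (R_J/R_P)²(T_J/T_P)⁴ = (16.0)²(2.471)⁴ = 9541.
F_J/F_P = (L_J/L_P)/(d_J/d_P)² = 9541/(0.333)² = 8.604×10^4.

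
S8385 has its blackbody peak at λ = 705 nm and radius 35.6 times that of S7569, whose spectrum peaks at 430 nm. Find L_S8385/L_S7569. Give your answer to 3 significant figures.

Wien's law gives T ∝ 1/λ_max, so T_S8385/T_S7569 = λ_S7569/λ_S8385 = 430/705 = 0.6099.
Then L ∝ R²T⁴ gives L_S8385/L_S7569 = (35.6)² × (0.6099)⁴ = 1267 × 0.1384 = 175.4.

175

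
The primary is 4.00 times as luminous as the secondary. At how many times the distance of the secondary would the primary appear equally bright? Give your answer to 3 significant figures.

2.00

Equal flux requires L_p/d_p² = L_s/d_s², so d_p/d_s = √(L_p/L_s)
= √(4.00) = 2.000.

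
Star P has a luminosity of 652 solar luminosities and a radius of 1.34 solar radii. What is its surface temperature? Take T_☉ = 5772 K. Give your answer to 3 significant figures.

T/T_☉ = (L/L_☉)^(1/4) / (R/R_☉)^(1/2)
T = 5772 × (652)^(1/4) / √(1.34) = 5772 × 5.053 / 1.158 = 2.520×10^4 K.

2.52×10^4 K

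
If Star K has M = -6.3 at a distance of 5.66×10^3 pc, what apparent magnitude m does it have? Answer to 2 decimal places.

m = M + 5 log₁₀(d/10 pc) = -6.3 + 5 log₁₀(5.66×10^3/10)
  = -6.3 + 5 × 2.753 = -6.3 + 13.76 = 7.46.

7.46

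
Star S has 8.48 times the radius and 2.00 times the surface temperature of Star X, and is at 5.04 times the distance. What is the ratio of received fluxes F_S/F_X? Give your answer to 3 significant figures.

45.3

L_S/L_X = (R_S/R_X)²(T_S/T_X)⁴ = (8.48)² × (2.00)⁴ = 1151.
F_S/F_X = (L_S/L_X)/(d_S/d_X)² = 1151 / (5.04)² = 45.30.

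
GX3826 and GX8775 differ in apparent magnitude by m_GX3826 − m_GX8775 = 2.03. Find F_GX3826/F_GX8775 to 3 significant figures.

F_GX3826/F_GX8775 = 10^(−(m_GX3826 − m_GX8775)/2.5) = 10^(-2.03/2.5) = 10^-0.812 = 0.1542.

0.154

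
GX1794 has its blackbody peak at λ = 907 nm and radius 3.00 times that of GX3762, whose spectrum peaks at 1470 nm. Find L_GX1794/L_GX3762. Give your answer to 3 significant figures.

Wien's law gives T ∝ 1/λ_max, so T_GX1794/T_GX3762 = λ_GX3762/λ_GX1794 = 1470/907 = 1.621.
Then L ∝ R²T⁴ gives L_GX1794/L_GX3762 = (3.00)² × (1.621)⁴ = 9.000 × 6.900 = 62.10.

62.1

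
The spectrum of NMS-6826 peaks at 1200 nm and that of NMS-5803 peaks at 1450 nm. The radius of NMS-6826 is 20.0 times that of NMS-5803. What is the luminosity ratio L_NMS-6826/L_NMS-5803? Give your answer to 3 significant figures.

Wien's law gives T ∝ 1/λ_max, so T_NMS-6826/T_NMS-5803 = λ_NMS-5803/λ_NMS-6826 = 1450/1200 = 1.208.
Then L ∝ R²T⁴ gives L_NMS-6826/L_NMS-5803 = (20.0)² × (1.208)⁴ = 400.0 × 2.132 = 852.7.

853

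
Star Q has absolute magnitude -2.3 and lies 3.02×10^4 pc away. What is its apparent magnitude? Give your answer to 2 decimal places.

m = M + 5 log₁₀(d/10 pc) = -2.3 + 5 log₁₀(3.02×10^4/10)
  = -2.3 + 5 × 3.480 = -2.3 + 17.40 = 15.10.

15.10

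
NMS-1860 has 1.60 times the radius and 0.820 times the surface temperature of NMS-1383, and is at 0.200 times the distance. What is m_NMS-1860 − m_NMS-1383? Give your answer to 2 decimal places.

L_NMS-1860/L_NMS-1383 = (1.60)²(0.820)⁴ = 1.157.
F_NMS-1860/F_NMS-1383 = (L_NMS-1860/L_NMS-1383)/(d_NMS-1860/d_NMS-1383)² = 1.157/0.04000 = 28.94.
m_NMS-1860 − m_NMS-1383 = −2.5 log₁₀(28.94) = -3.65.

-3.65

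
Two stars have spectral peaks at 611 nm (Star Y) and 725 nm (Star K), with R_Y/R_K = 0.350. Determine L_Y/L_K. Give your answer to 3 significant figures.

0.243

Wien's law gives T ∝ 1/λ_max, so T_Y/T_K = λ_K/λ_Y = 725/611 = 1.187.
Then L ∝ R²T⁴ gives L_Y/L_K = (0.350)² × (1.187)⁴ = 0.1225 × 1.982 = 0.2428.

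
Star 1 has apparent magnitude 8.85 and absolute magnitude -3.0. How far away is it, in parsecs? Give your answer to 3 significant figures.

m − M = 5 log₁₀(d/10 pc)
8.85 − (-3.0) = 11.85 = 5 log₁₀(d/10)
d = 10 × 10^(11.85/5) = 10 × 10^2.370 = 2344 pc.

2.34×10^3 pc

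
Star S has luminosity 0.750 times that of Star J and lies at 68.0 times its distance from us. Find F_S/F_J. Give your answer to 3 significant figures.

F = L/(4πd²), so F_S/F_J = (L_S/L_J) / (d_S/d_J)²
= 0.750 / (68.0)² = 0.750 / 4624 = 1.622×10^-4.

1.62×10^-4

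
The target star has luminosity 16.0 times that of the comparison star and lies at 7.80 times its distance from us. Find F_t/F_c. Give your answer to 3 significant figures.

0.263

F = L/(4πd²), so F_t/F_c = (L_t/L_c) / (d_t/d_c)²
= 16.0 / (7.80)² = 16.0 / 60.84 = 0.2630.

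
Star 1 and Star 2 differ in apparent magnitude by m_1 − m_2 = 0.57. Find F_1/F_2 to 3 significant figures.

0.592

F_1/F_2 = 10^(−(m_1 − m_2)/2.5) = 10^(-0.57/2.5) = 10^-0.228 = 0.5916.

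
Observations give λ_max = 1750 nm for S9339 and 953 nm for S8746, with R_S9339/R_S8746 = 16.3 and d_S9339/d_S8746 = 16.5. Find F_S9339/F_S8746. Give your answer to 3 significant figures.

0.0858

Wien's law: T_S9339/T_S8746 = λ_S8746/λ_S9339 = 953/1750 = 0.5446.
L_S9339/L_S8746 = (R_S9339/R_S8746)²(T_S9339/T_S8746)⁴ = (16.3)²(0.5446)⁴ = 23.37.
F_S9339/F_S8746 = (L_S9339/L_S8746)/(d_S9339/d_S8746)² = 23.37/(16.5)² = 0.08583.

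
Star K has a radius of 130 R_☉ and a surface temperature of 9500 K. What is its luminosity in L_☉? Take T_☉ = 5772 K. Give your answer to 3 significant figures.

L/L_☉ = (R/R_☉)² (T/T_☉)⁴ = (130)² × (9500/5772)⁴
       = 1.690×10^4 × (1.646)⁴ = 1.690×10^4 × 7.338 = 1.240×10^5.

1.24×10^5 L_☉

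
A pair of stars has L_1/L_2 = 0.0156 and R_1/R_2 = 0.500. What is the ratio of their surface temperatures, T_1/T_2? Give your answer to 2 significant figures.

L ∝ R²T⁴ gives T ∝ (L/R²)^(1/4), so
T_1/T_2 = (0.0156 / 0.500²)^(1/4) = (0.06240)^(1/4) = 0.4998.

0.50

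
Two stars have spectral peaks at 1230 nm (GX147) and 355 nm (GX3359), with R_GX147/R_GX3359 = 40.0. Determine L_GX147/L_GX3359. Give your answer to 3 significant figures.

11.1

Wien's law gives T ∝ 1/λ_max, so T_GX147/T_GX3359 = λ_GX3359/λ_GX147 = 355/1230 = 0.2886.
Then L ∝ R²T⁴ gives L_GX147/L_GX3359 = (40.0)² × (0.2886)⁴ = 1600 × 0.006939 = 11.10.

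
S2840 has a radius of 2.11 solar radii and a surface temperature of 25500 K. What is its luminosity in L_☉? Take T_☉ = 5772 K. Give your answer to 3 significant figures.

1.70×10^3 L_☉

L/L_☉ = (R/R_☉)² (T/T_☉)⁴ = (2.11)² × (25500/5772)⁴
       = 4.452 × (4.418)⁴ = 4.452 × 380.9 = 1696.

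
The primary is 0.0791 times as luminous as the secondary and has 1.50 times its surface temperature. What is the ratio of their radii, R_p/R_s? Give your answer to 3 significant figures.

L ∝ R²T⁴ gives R ∝ √L / T², so
R_p/R_s = √(0.0791) / (1.50)² = 0.2812 / 2.250 = 0.1250.

0.125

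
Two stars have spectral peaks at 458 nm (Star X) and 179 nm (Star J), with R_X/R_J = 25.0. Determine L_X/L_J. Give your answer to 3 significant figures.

Wien's law gives T ∝ 1/λ_max, so T_X/T_J = λ_J/λ_X = 179/458 = 0.3908.
Then L ∝ R²T⁴ gives L_X/L_J = (25.0)² × (0.3908)⁴ = 625.0 × 0.02333 = 14.58.

14.6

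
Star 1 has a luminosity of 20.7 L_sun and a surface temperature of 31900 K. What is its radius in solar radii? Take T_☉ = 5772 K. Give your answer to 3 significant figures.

0.149 solar radii

R/R_☉ = √(L/L_☉) / (T/T_☉)² = √(20.7) / (5.527)²
       = 4.550 / 30.54 = 0.1490.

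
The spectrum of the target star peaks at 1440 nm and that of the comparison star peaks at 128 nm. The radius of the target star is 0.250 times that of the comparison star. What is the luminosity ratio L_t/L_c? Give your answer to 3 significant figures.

Wien's law gives T ∝ 1/λ_max, so T_t/T_c = λ_c/λ_t = 128/1440 = 0.08889.
Then L ∝ R²T⁴ gives L_t/L_c = (0.250)² × (0.08889)⁴ = 0.06250 × 6.243×10^-5 = 3.902×10^-6.

3.90×10^-6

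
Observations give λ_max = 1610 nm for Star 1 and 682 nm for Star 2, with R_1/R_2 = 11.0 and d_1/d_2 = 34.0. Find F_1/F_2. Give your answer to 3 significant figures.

Wien's law: T_1/T_2 = λ_2/λ_1 = 682/1610 = 0.4236.
L_1/L_2 = (R_1/R_2)²(T_1/T_2)⁴ = (11.0)²(0.4236)⁴ = 3.896.
F_1/F_2 = (L_1/L_2)/(d_1/d_2)² = 3.896/(34.0)² = 0.003370.

0.00337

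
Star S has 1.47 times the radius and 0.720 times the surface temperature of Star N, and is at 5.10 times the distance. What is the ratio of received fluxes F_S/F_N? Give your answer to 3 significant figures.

L_S/L_N = (R_S/R_N)²(T_S/T_N)⁴ = (1.47)² × (0.720)⁴ = 0.5807.
F_S/F_N = (L_S/L_N)/(d_S/d_N)² = 0.5807 / (5.10)² = 0.02233.

0.0223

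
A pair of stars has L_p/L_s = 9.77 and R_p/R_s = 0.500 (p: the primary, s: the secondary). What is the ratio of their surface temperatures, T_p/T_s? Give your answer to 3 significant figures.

2.50

L ∝ R²T⁴ gives T ∝ (L/R²)^(1/4), so
T_p/T_s = (9.77 / 0.500²)^(1/4) = (39.08)^(1/4) = 2.500.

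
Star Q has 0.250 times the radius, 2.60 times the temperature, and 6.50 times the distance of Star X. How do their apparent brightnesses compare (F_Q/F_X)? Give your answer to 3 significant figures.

L_Q/L_X = (R_Q/R_X)²(T_Q/T_X)⁴ = (0.250)² × (2.60)⁴ = 2.856.
F_Q/F_X = (L_Q/L_X)/(d_Q/d_X)² = 2.856 / (6.50)² = 0.06760.

0.0676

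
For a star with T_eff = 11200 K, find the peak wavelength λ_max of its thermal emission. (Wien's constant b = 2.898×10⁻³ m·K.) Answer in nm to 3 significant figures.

259 nm

λ_max = b/T = 2.898×10⁻³ / 11200 = 2.59×10^-7 m = 258.8 nm.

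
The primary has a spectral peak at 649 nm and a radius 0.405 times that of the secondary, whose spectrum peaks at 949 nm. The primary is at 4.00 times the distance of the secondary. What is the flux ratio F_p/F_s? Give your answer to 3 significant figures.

Wien's law: T_p/T_s = λ_s/λ_p = 949/649 = 1.462.
L_p/L_s = (R_p/R_s)²(T_p/T_s)⁴ = (0.405)²(1.462)⁴ = 0.7499.
F_p/F_s = (L_p/L_s)/(d_p/d_s)² = 0.7499/(4.00)² = 0.04687.

0.0469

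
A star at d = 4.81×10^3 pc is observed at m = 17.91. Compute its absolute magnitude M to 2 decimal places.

4.50

M = m − 5 log₁₀(d/10 pc) = 17.91 − 5 log₁₀(4.81×10^3/10)
  = 17.91 − 5 × 2.682 = 17.91 − 13.41 = 4.50.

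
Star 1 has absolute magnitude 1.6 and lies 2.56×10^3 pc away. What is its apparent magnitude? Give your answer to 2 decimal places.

m = M + 5 log₁₀(d/10 pc) = 1.6 + 5 log₁₀(2.56×10^3/10)
  = 1.6 + 5 × 2.408 = 1.6 + 12.04 = 13.64.

13.64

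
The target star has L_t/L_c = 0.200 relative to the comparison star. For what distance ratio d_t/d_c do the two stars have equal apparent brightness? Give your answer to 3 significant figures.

Equal flux requires L_t/d_t² = L_c/d_c², so d_t/d_c = √(L_t/L_c)
= √(0.200) = 0.4472.

0.447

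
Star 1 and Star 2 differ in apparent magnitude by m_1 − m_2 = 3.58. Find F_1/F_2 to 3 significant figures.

F_1/F_2 = 10^(−(m_1 − m_2)/2.5) = 10^(-3.58/2.5) = 10^-1.432 = 0.03698.

0.0370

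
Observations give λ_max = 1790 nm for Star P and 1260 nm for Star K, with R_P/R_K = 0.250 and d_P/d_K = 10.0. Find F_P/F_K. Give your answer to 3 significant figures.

1.53×10^-4

Wien's law: T_P/T_K = λ_K/λ_P = 1260/1790 = 0.7039.
L_P/L_K = (R_P/R_K)²(T_P/T_K)⁴ = (0.250)²(0.7039)⁴ = 0.01534.
F_P/F_K = (L_P/L_K)/(d_P/d_K)² = 0.01534/(10.0)² = 1.534×10^-4.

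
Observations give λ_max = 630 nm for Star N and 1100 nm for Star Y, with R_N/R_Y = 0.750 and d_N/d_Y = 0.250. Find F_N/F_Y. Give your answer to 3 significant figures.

Wien's law: T_N/T_Y = λ_Y/λ_N = 1100/630 = 1.746.
L_N/L_Y = (R_N/R_Y)²(T_N/T_Y)⁴ = (0.750)²(1.746)⁴ = 5.228.
F_N/F_Y = (L_N/L_Y)/(d_N/d_Y)² = 5.228/(0.250)² = 83.65.

83.6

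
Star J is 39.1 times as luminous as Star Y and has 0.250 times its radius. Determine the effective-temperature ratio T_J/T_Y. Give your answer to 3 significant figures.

L ∝ R²T⁴ gives T ∝ (L/R²)^(1/4), so
T_J/T_Y = (39.1 / 0.250²)^(1/4) = (625.6)^(1/4) = 5.001.

5.00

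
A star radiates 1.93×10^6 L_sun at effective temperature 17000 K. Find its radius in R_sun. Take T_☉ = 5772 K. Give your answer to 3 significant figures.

R/R_☉ = √(L/L_☉) / (T/T_☉)² = √(1.93×10^6) / (2.945)²
       = 1389 / 8.675 = 160.2.

160 R_sun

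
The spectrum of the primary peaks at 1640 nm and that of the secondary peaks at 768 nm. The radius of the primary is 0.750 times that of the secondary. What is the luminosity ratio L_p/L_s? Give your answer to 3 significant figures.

Wien's law gives T ∝ 1/λ_max, so T_p/T_s = λ_s/λ_p = 768/1640 = 0.4683.
Then L ∝ R²T⁴ gives L_p/L_s = (0.750)² × (0.4683)⁴ = 0.5625 × 0.04809 = 0.02705.

0.0271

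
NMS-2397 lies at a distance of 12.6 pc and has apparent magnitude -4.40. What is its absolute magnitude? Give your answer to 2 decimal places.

-4.90

M = m − 5 log₁₀(d/10 pc) = -4.40 − 5 log₁₀(12.6/10)
  = -4.40 − 5 × 0.100 = -4.40 − 0.50 = -4.90.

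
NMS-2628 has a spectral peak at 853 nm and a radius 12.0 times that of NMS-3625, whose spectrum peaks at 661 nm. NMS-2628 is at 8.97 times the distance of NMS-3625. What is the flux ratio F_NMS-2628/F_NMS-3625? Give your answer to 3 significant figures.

Wien's law: T_NMS-2628/T_NMS-3625 = λ_NMS-3625/λ_NMS-2628 = 661/853 = 0.7749.
L_NMS-2628/L_NMS-3625 = (R_NMS-2628/R_NMS-3625)²(T_NMS-2628/T_NMS-3625)⁴ = (12.0)²(0.7749)⁴ = 51.92.
F_NMS-2628/F_NMS-3625 = (L_NMS-2628/L_NMS-3625)/(d_NMS-2628/d_NMS-3625)² = 51.92/(8.97)² = 0.6453.

0.645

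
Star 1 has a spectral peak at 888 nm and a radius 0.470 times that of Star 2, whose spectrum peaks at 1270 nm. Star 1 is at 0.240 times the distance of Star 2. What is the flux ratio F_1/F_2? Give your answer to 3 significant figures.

16.0

Wien's law: T_1/T_2 = λ_2/λ_1 = 1270/888 = 1.430.
L_1/L_2 = (R_1/R_2)²(T_1/T_2)⁴ = (0.470)²(1.430)⁴ = 0.9242.
F_1/F_2 = (L_1/L_2)/(d_1/d_2)² = 0.9242/(0.240)² = 16.04.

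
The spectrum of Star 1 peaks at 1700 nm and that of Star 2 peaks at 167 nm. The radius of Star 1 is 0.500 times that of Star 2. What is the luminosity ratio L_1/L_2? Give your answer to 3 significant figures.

2.33×10^-5

Wien's law gives T ∝ 1/λ_max, so T_1/T_2 = λ_2/λ_1 = 167/1700 = 0.09824.
Then L ∝ R²T⁴ gives L_1/L_2 = (0.500)² × (0.09824)⁴ = 0.2500 × 9.313×10^-5 = 2.328×10^-5.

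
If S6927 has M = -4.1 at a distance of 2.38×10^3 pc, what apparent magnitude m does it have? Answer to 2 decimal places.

7.78

m = M + 5 log₁₀(d/10 pc) = -4.1 + 5 log₁₀(2.38×10^3/10)
  = -4.1 + 5 × 2.377 = -4.1 + 11.88 = 7.78.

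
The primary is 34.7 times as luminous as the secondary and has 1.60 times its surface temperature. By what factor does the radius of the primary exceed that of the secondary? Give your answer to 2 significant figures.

L ∝ R²T⁴ gives R ∝ √L / T², so
R_p/R_s = √(34.7) / (1.60)² = 5.891 / 2.560 = 2.301.

2.3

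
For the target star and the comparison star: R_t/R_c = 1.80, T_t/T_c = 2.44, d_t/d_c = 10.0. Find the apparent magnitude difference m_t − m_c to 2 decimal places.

-0.15

L_t/L_c = (1.80)²(2.44)⁴ = 114.8.
F_t/F_c = (L_t/L_c)/(d_t/d_c)² = 114.8/100.0 = 1.148.
m_t − m_c = −2.5 log₁₀(1.148) = -0.15.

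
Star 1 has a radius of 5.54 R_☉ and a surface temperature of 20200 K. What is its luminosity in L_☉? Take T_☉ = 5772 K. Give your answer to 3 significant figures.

4.60×10^3 L_☉

L/L_☉ = (R/R_☉)² (T/T_☉)⁴ = (5.54)² × (20200/5772)⁴
       = 30.69 × (3.500)⁴ = 30.69 × 150.0 = 4604.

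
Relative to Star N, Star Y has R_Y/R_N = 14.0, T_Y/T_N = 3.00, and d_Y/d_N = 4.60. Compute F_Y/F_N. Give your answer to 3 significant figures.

L_Y/L_N = (R_Y/R_N)²(T_Y/T_N)⁴ = (14.0)² × (3.00)⁴ = 1.588×10^4.
F_Y/F_N = (L_Y/L_N)/(d_Y/d_N)² = 1.588×10^4 / (4.60)² = 750.3.

750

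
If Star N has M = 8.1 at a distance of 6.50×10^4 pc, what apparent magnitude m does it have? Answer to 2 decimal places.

27.16

m = M + 5 log₁₀(d/10 pc) = 8.1 + 5 log₁₀(6.50×10^4/10)
  = 8.1 + 5 × 3.813 = 8.1 + 19.06 = 27.16.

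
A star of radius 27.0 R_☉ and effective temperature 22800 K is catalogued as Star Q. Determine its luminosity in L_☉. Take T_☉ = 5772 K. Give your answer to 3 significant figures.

1.77×10^5 L_☉

L/L_☉ = (R/R_☉)² (T/T_☉)⁴ = (27.0)² × (22800/5772)⁴
       = 729.0 × (3.950)⁴ = 729.0 × 243.5 = 1.775×10^5.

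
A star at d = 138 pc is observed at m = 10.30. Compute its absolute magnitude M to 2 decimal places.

M = m − 5 log₁₀(d/10 pc) = 10.30 − 5 log₁₀(138/10)
  = 10.30 − 5 × 1.140 = 10.30 − 5.70 = 4.60.

4.60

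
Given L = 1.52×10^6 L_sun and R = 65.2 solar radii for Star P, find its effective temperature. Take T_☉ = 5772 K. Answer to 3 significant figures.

2.51×10^4 K

T/T_☉ = (L/L_☉)^(1/4) / (R/R_☉)^(1/2)
T = 5772 × (1.52×10^6)^(1/4) / √(65.2) = 5772 × 35.11 / 8.075 = 2.510×10^4 K.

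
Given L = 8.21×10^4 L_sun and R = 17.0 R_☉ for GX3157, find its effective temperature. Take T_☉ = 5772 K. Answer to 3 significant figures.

T/T_☉ = (L/L_☉)^(1/4) / (R/R_☉)^(1/2)
T = 5772 × (8.21×10^4)^(1/4) / √(17.0) = 5772 × 16.93 / 4.123 = 2.370×10^4 K.

2.37×10^4 K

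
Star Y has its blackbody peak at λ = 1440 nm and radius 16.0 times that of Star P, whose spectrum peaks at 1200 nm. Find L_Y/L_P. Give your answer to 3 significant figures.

123

Wien's law gives T ∝ 1/λ_max, so T_Y/T_P = λ_P/λ_Y = 1200/1440 = 0.8333.
Then L ∝ R²T⁴ gives L_Y/L_P = (16.0)² × (0.8333)⁴ = 256.0 × 0.4823 = 123.5.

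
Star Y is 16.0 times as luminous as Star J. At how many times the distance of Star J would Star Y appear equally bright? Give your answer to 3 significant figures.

4.00

Equal flux requires L_Y/d_Y² = L_J/d_J², so d_Y/d_J = √(L_Y/L_J)
= √(16.0) = 4.000.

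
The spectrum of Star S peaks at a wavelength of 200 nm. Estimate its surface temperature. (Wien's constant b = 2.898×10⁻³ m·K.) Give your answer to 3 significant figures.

1.45×10^4 K

T = b/λ_max = 2.898×10⁻³ / (200×10⁻⁹) = 1.449×10^4 K.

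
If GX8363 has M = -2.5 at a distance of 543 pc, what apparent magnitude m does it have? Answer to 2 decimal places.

6.17

m = M + 5 log₁₀(d/10 pc) = -2.5 + 5 log₁₀(543/10)
  = -2.5 + 5 × 1.735 = -2.5 + 8.67 = 6.17.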